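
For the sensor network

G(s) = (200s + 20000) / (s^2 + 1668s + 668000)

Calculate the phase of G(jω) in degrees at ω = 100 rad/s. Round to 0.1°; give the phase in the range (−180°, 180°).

30.8°

Substitute s = j100:
Numerator: 200(j100) + 20000 = 20000 + j20000
Denominator: (j100)^2 + 1668(j100) + 668000 = 658000 + j166800
|N| = √(20000² + 20000²) ≈ 28284, ∠N ≈ 45.00°
|D| = √(658000² + 166800²) ≈ 6.7881e+05, ∠D ≈ 14.22°
∠G = 45.00° − 14.22° = 30.78°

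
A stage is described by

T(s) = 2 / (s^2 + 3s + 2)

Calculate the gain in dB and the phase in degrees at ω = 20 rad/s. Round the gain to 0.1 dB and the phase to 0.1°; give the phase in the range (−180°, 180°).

-46.1 dB, -171.4°

Substitute s = j20:
Numerator: 2 = 2 + j0
Denominator: (j20)^2 + 3(j20) + 2 = -398 + j60
|N| = √(2² + 0²) ≈ 2, ∠N ≈ 0.00°
|D| = √(398² + 60²) ≈ 402.5, ∠D ≈ 171.43°
|T| = 2 / 402.5 ≈ 0.0049689
Gain = 20 log₁₀(0.0049689) ≈ -46.07 dB
∠T = 0.00° − 171.43° = -171.43°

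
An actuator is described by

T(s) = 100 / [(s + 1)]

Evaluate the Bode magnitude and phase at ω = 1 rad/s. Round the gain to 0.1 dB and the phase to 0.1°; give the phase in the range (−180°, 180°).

At ω = 1 rad/s:
pole (1 + j1·1) = 1 + j1 → |·| ≈ 1.4142, ∠ ≈ 45.00°
|T| = 100 · 1 / (1.4142) ≈ 70.711
Gain = 20 log₁₀(70.711) ≈ 36.99 dB
∠T = (0°) − (45.00°) = -45.00°

37.0 dB, -45.0°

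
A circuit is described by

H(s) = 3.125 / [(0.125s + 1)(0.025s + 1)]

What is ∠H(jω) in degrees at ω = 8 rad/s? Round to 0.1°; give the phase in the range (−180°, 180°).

At ω = 8 rad/s:
pole (1 + j8·0.125) = 1 + j1 → |·| ≈ 1.4142, ∠ ≈ 45.00°
pole (1 + j8·0.025) = 1 + j0.2 → |·| ≈ 1.0198, ∠ ≈ 11.31°
∠H = (0°) − (45.00° + 11.31°) = -56.31°

-56.3°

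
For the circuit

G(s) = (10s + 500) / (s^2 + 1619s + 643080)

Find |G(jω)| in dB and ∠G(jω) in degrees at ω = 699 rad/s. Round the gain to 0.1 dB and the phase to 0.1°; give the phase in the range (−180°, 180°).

-44.2 dB, 3.7°

Substitute s = j699:
Numerator: 10(j699) + 500 = 500 + j6990
Denominator: (j699)^2 + 1619(j699) + 643080 = 154479 + j1131681
|N| = √(500² + 6990²) ≈ 7007.9, ∠N ≈ 85.91°
|D| = √(154479² + 1131681²) ≈ 1.1422e+06, ∠D ≈ 82.23°
|G| = 7007.9 / 1.1422e+06 ≈ 0.0061354
Gain = 20 log₁₀(0.0061354) ≈ -44.24 dB
∠G = 85.91° − 82.23° = 3.68°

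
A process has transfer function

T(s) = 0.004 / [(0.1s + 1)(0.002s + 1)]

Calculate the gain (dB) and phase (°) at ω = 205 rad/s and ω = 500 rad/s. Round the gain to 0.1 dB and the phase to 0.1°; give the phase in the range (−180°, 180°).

At ω = 205 rad/s:
pole (1 + j205·0.1) = 1 + j20.5 → |·| ≈ 20.524, ∠ ≈ 87.21°
pole (1 + j205·0.002) = 1 + j0.41 → |·| ≈ 1.0808, ∠ ≈ 22.29°
|T| = 0.004 · 1 / (20.524 · 1.0808) ≈ 0.00018032
Gain = 20 log₁₀(0.00018032) ≈ -74.88 dB
∠T = (0°) − (87.21° + 22.29°) = -109.50°

At ω = 500 rad/s:
pole (1 + j500·0.1) = 1 + j50 → |·| ≈ 50.01, ∠ ≈ 88.85°
pole (1 + j500·0.002) = 1 + j1 → |·| ≈ 1.4142, ∠ ≈ 45.00°
|T| = 0.004 · 1 / (50.01 · 1.4142) ≈ 5.6558e-05
Gain = 20 log₁₀(5.6558e-05) ≈ -84.95 dB
∠T = (0°) − (88.85° + 45.00°) = -133.85°

ω = 205: -74.9 dB, -109.5°; ω = 500: -85.0 dB, -133.9°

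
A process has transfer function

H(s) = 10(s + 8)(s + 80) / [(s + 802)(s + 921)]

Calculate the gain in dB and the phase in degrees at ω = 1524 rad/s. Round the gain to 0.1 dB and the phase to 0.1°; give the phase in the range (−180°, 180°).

17.6 dB, 55.6°

At s = jω = j1524:
zero (s+8): 8 + j1524 → |·| = √(8²+1524²) = √2322640 ≈ 1524, ∠ = arctan(1524/8) ≈ 89.70°
zero (s+80): 80 + j1524 → |·| = √(80²+1524²) = √2328976 ≈ 1526.1, ∠ = arctan(1524/80) ≈ 87.00°
pole (s+802): 802 + j1524 → |·| = √(802²+1524²) = √2965780 ≈ 1722.1, ∠ = arctan(1524/802) ≈ 62.24°
pole (s+921): 921 + j1524 → |·| = √(921²+1524²) = √3170817 ≈ 1780.7, ∠ = arctan(1524/921) ≈ 58.85°
|H| = 10 · 2.3258e+06 / 3.0665e+06 ≈ 7.5845
Gain = 20 log₁₀(7.5845) ≈ 17.60 dB
∠H = 176.70° − 121.09° = 55.61°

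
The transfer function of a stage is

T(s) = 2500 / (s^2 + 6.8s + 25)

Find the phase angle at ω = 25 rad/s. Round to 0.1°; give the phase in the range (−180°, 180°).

-164.2°

At s = jω = j25:
quadratic: (j25)² + 6.8·j25 + 25 = -600 + j170 → |·| ≈ 623.62, ∠ ≈ 164.18°
∠T = 0.00° − 164.18° = -164.18°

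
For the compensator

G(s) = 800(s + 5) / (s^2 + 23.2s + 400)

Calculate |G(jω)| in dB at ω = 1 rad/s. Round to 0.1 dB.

At s = jω = j1:
zero (s+5): 5 + j1 → |·| = √(5²+1²) = √26 ≈ 5.099, ∠ = arctan(1/5) ≈ 11.31°
quadratic: (j1)² + 23.2·j1 + 400 = 399 + j23.2 → |·| ≈ 399.67, ∠ ≈ 3.33°
|G| = 800 · 5.099 / 399.67 ≈ 10.206
Gain = 20 log₁₀(10.206) ≈ 20.18 dB

20.2 dB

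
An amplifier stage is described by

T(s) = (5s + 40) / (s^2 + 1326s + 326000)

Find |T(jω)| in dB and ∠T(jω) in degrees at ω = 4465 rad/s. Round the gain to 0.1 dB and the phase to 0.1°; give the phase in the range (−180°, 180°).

Substitute s = j4465:
Numerator: 5(j4465) + 40 = 40 + j22325
Denominator: (j4465)^2 + 1326(j4465) + 326000 = -19610225 + j5920590
|N| = √(40² + 22325²) ≈ 22325, ∠N ≈ 89.90°
|D| = √(19610225² + 5920590²) ≈ 2.0484e+07, ∠D ≈ 163.20°
|T| = 22325 / 2.0484e+07 ≈ 0.0010899
Gain = 20 log₁₀(0.0010899) ≈ -59.25 dB
∠T = 89.90° − 163.20° = -73.30°

-59.3 dB, -73.3°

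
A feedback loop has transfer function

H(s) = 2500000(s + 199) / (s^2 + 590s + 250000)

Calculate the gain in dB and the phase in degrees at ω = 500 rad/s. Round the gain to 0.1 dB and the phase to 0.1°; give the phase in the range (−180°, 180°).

73.2 dB, -21.7°

At s = jω = j500:
zero (s+199): 199 + j500 → |·| = √(199²+500²) = √289601 ≈ 538.15, ∠ = arctan(500/199) ≈ 68.30°
quadratic: (j500)² + 590·j500 + 250000 = 0 + j295000 → |·| ≈ 2.95e+05, ∠ ≈ 90.00°
|H| = 2500000 · 538.15 / 2.95e+05 ≈ 4560.6
Gain = 20 log₁₀(4560.6) ≈ 73.18 dB
∠H = 68.30° − 90.00° = -21.70°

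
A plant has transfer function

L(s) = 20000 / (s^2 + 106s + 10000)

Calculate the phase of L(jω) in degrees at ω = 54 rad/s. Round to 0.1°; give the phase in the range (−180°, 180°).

At s = jω = j54:
quadratic: (j54)² + 106·j54 + 10000 = 7084 + j5724 → |·| ≈ 9107.5, ∠ ≈ 38.94°
∠L = 0.00° − 38.94° = -38.94°

-38.9°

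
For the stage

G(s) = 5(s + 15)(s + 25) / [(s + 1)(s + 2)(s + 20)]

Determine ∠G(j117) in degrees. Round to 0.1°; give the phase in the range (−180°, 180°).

-98.2°

At s = jω = j117:
zero (s+15): 15 + j117 → |·| = √(15²+117²) = √13914 ≈ 117.96, ∠ = arctan(117/15) ≈ 82.69°
zero (s+25): 25 + j117 → |·| = √(25²+117²) = √14314 ≈ 119.64, ∠ = arctan(117/25) ≈ 77.94°
pole (s+1): 1 + j117 → |·| = √(1²+117²) = √13690 ≈ 117, ∠ = arctan(117/1) ≈ 89.51°
pole (s+2): 2 + j117 → |·| = √(2²+117²) = √13693 ≈ 117.02, ∠ = arctan(117/2) ≈ 89.02°
pole (s+20): 20 + j117 → |·| = √(20²+117²) = √14089 ≈ 118.7, ∠ = arctan(117/20) ≈ 80.30°
∠G = 160.63° − 258.83° = -98.20°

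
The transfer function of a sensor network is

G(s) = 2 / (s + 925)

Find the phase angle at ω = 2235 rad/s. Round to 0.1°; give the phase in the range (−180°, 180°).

-67.5°

At s = jω = j2235:
pole (s+925): 925 + j2235 → |·| = √(925²+2235²) = √5850850 ≈ 2418.9, ∠ = arctan(2235/925) ≈ 67.52°
∠G = 0.00° − 67.52° = -67.52°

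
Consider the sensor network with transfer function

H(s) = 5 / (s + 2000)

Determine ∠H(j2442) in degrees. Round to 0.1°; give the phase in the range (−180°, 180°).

At s = jω = j2442:
pole (s+2000): 2000 + j2442 → |·| = √(2000²+2442²) = √9963364 ≈ 3156.5, ∠ = arctan(2442/2000) ≈ 50.68°
∠H = 0.00° − 50.68° = -50.68°

-50.7°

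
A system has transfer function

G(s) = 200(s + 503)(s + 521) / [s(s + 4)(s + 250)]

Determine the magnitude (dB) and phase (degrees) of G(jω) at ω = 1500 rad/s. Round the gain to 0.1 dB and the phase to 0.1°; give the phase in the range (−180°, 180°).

-16.7 dB, -118.1°

At s = jω = j1500:
zero (s+503): 503 + j1500 → |·| = √(503²+1500²) = √2503009 ≈ 1582.1, ∠ = arctan(1500/503) ≈ 71.46°
zero (s+521): 521 + j1500 → |·| = √(521²+1500²) = √2521441 ≈ 1587.9, ∠ = arctan(1500/521) ≈ 70.85°
pole (s+4): 4 + j1500 → |·| = √(4²+1500²) = √2250016 ≈ 1500, ∠ = arctan(1500/4) ≈ 89.85°
pole (s+250): 250 + j1500 → |·| = √(250²+1500²) = √2312500 ≈ 1520.7, ∠ = arctan(1500/250) ≈ 80.54°
pole at origin: |s| = 1500, ∠ = 90.00° (in denominator)
|G| = 200 · 2.5122e+06 / 3.4216e+09 ≈ 0.14684
Gain = 20 log₁₀(0.14684) ≈ -16.66 dB
∠G = 142.31° − 260.39° = -118.08°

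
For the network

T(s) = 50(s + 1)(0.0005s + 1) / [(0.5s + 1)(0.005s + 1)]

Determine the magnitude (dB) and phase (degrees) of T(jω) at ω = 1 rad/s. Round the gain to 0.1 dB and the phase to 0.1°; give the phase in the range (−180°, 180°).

36.0 dB, 18.2°

At ω = 1 rad/s:
zero (1 + j1·1) = 1 + j1 → |·| ≈ 1.4142, ∠ ≈ 45.00°
zero (1 + j1·0.0005) = 1 + j0.0005 → |·| ≈ 1, ∠ ≈ 0.03°
pole (1 + j1·0.5) = 1 + j0.5 → |·| ≈ 1.118, ∠ ≈ 26.57°
pole (1 + j1·0.005) = 1 + j0.005 → |·| ≈ 1, ∠ ≈ 0.29°
|T| = 50 · 1.4142 · 1 / (1.118 · 1) ≈ 63.247
Gain = 20 log₁₀(63.247) ≈ 36.02 dB
∠T = (45.00° + 0.03°) − (26.57° + 0.29°) = 18.17°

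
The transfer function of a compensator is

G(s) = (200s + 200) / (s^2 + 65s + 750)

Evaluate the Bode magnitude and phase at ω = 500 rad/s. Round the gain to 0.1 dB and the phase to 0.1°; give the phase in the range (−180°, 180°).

-8.0 dB, -82.7°

Substitute s = j500:
Numerator: 200(j500) + 200 = 200 + j100000
Denominator: (j500)^2 + 65(j500) + 750 = -249250 + j32500
|N| = √(200² + 100000²) ≈ 1e+05, ∠N ≈ 89.89°
|D| = √(249250² + 32500²) ≈ 2.5136e+05, ∠D ≈ 172.57°
|G| = 1e+05 / 2.5136e+05 ≈ 0.39784
Gain = 20 log₁₀(0.39784) ≈ -8.01 dB
∠G = 89.89° − 172.57° = -82.68°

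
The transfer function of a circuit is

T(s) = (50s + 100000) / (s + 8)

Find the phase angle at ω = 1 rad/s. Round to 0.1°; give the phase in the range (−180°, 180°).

Substitute s = j1:
Numerator: 50(j1) + 100000 = 100000 + j50
Denominator: (j1) + 8 = 8 + j1
|N| = √(100000² + 50²) ≈ 1e+05, ∠N ≈ 0.03°
|D| = √(8² + 1²) ≈ 8.0623, ∠D ≈ 7.13°
∠T = 0.03° − 7.13° = -7.10°

-7.1°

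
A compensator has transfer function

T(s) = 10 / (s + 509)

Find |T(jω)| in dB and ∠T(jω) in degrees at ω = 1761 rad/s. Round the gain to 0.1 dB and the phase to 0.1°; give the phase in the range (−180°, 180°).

-45.3 dB, -73.9°

Substitute s = j1761:
Numerator: 10 = 10 + j0
Denominator: (j1761) + 509 = 509 + j1761
|N| = √(10² + 0²) ≈ 10, ∠N ≈ 0.00°
|D| = √(509² + 1761²) ≈ 1833.1, ∠D ≈ 73.88°
|T| = 10 / 1833.1 ≈ 0.0054552
Gain = 20 log₁₀(0.0054552) ≈ -45.26 dB
∠T = 0.00° − 73.88° = -73.88°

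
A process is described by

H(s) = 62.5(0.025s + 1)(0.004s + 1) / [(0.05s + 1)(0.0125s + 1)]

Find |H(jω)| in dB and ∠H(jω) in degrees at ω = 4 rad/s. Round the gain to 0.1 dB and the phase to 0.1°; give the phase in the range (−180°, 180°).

35.8 dB, -7.5°

At ω = 4 rad/s:
zero (1 + j4·0.025) = 1 + j0.1 → |·| ≈ 1.005, ∠ ≈ 5.71°
zero (1 + j4·0.004) = 1 + j0.016 → |·| ≈ 1.0001, ∠ ≈ 0.92°
pole (1 + j4·0.05) = 1 + j0.2 → |·| ≈ 1.0198, ∠ ≈ 11.31°
pole (1 + j4·0.0125) = 1 + j0.05 → |·| ≈ 1.0012, ∠ ≈ 2.86°
|H| = 62.5 · 1.005 · 1.0001 / (1.0198 · 1.0012) ≈ 61.525
Gain = 20 log₁₀(61.525) ≈ 35.78 dB
∠H = (5.71° + 0.92°) − (11.31° + 2.86°) = -7.54°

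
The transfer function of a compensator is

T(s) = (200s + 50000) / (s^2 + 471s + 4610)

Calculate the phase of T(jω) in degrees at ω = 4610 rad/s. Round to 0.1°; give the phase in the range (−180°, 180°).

Substitute s = j4610:
Numerator: 200(j4610) + 50000 = 50000 + j922000
Denominator: (j4610)^2 + 471(j4610) + 4610 = -21247490 + j2171310
|N| = √(50000² + 922000²) ≈ 9.2335e+05, ∠N ≈ 86.90°
|D| = √(21247490² + 2171310²) ≈ 2.1358e+07, ∠D ≈ 174.17°
∠T = 86.90° − 174.17° = -87.27°

-87.3°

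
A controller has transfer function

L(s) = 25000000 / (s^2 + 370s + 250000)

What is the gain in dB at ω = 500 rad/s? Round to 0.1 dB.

42.6 dB

At s = jω = j500:
quadratic: (j500)² + 370·j500 + 250000 = 0 + j185000 → |·| ≈ 1.85e+05, ∠ ≈ 90.00°
|L| = 25000000 / 1.85e+05 ≈ 135.14
Gain = 20 log₁₀(135.14) ≈ 42.62 dB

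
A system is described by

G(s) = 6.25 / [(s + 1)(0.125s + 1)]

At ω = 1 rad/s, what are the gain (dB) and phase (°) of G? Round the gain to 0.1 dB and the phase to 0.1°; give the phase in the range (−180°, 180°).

12.8 dB, -52.1°

At ω = 1 rad/s:
pole (1 + j1·1) = 1 + j1 → |·| ≈ 1.4142, ∠ ≈ 45.00°
pole (1 + j1·0.125) = 1 + j0.125 → |·| ≈ 1.0078, ∠ ≈ 7.13°
|G| = 6.25 · 1 / (1.4142 · 1.0078) ≈ 4.3853
Gain = 20 log₁₀(4.3853) ≈ 12.84 dB
∠G = (0°) − (45.00° + 7.13°) = -52.13°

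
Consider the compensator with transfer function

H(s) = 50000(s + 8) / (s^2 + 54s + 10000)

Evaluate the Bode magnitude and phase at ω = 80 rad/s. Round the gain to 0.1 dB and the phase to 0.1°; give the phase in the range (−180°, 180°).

At s = jω = j80:
zero (s+8): 8 + j80 → |·| = √(8²+80²) = √6464 ≈ 80.399, ∠ = arctan(80/8) ≈ 84.29°
quadratic: (j80)² + 54·j80 + 10000 = 3600 + j4320 → |·| ≈ 5623.4, ∠ ≈ 50.19°
|H| = 50000 · 80.399 / 5623.4 ≈ 714.86
Gain = 20 log₁₀(714.86) ≈ 57.08 dB
∠H = 84.29° − 50.19° = 34.10°

57.1 dB, 34.1°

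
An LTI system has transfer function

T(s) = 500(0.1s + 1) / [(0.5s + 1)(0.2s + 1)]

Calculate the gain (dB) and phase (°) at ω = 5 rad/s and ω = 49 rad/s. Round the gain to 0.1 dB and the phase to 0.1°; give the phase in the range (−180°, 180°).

At ω = 5 rad/s:
zero (1 + j5·0.1) = 1 + j0.5 → |·| ≈ 1.118, ∠ ≈ 26.57°
pole (1 + j5·0.5) = 1 + j2.5 → |·| ≈ 2.6926, ∠ ≈ 68.20°
pole (1 + j5·0.2) = 1 + j1 → |·| ≈ 1.4142, ∠ ≈ 45.00°
|T| = 500 · 1.118 / (2.6926 · 1.4142) ≈ 146.8
Gain = 20 log₁₀(146.8) ≈ 43.33 dB
∠T = (26.57°) − (68.20° + 45.00°) = -86.63°

At ω = 49 rad/s:
zero (1 + j49·0.1) = 1 + j4.9 → |·| ≈ 5.001, ∠ ≈ 78.47°
pole (1 + j49·0.5) = 1 + j24.5 → |·| ≈ 24.52, ∠ ≈ 87.66°
pole (1 + j49·0.2) = 1 + j9.8 → |·| ≈ 9.8509, ∠ ≈ 84.17°
|T| = 500 · 5.001 / (24.52 · 9.8509) ≈ 10.352
Gain = 20 log₁₀(10.352) ≈ 20.30 dB
∠T = (78.47°) − (87.66° + 84.17°) = -93.36°

ω = 5: 43.3 dB, -86.6°; ω = 49: 20.3 dB, -93.4°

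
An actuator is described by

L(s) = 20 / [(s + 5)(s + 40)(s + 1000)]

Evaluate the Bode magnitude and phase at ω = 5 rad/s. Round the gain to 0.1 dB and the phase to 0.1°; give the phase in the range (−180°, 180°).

-83.1 dB, -52.4°

At s = jω = j5:
pole (s+5): 5 + j5 → |·| = √(5²+5²) = √50 ≈ 7.0711, ∠ = arctan(5/5) ≈ 45.00°
pole (s+40): 40 + j5 → |·| = √(40²+5²) = √1625 ≈ 40.311, ∠ = arctan(5/40) ≈ 7.13°
pole (s+1000): 1000 + j5 → |·| = √(1000²+5²) = √1000025 ≈ 1000, ∠ = arctan(5/1000) ≈ 0.29°
|L| = 20 / 2.8504e+05 ≈ 7.0166e-05
Gain = 20 log₁₀(7.0166e-05) ≈ -83.08 dB
∠L = 0.00° − 52.42° = -52.42°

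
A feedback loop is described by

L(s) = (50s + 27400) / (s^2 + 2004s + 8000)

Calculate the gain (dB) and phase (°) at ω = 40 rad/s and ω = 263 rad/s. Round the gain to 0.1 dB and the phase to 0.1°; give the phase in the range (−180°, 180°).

ω = 40: -9.3 dB, -81.3°; ω = 263: -24.8 dB, -71.0°

Substitute s = j40:
Numerator: 50(j40) + 27400 = 27400 + j2000
Denominator: (j40)^2 + 2004(j40) + 8000 = 6400 + j80160
|N| = √(27400² + 2000²) ≈ 27473, ∠N ≈ 4.17°
|D| = √(6400² + 80160²) ≈ 80415, ∠D ≈ 85.44°
|L| = 27473 / 80415 ≈ 0.34164
Gain = 20 log₁₀(0.34164) ≈ -9.33 dB
∠L = 4.17° − 85.44° = -81.27°

Substitute s = j263:
Numerator: 50(j263) + 27400 = 27400 + j13150
Denominator: (j263)^2 + 2004(j263) + 8000 = -61169 + j527052
|N| = √(27400² + 13150²) ≈ 30392, ∠N ≈ 25.64°
|D| = √(61169² + 527052²) ≈ 5.3059e+05, ∠D ≈ 96.62°
|L| = 30392 / 5.3059e+05 ≈ 0.05728
Gain = 20 log₁₀(0.05728) ≈ -24.84 dB
∠L = 25.64° − 96.62° = -70.98°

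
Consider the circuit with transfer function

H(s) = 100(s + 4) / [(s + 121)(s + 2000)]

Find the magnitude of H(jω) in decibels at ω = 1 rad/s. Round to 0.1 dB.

-55.4 dB

At s = jω = j1:
zero (s+4): 4 + j1 → |·| = √(4²+1²) = √17 ≈ 4.1231, ∠ = arctan(1/4) ≈ 14.04°
pole (s+121): 121 + j1 → |·| = √(121²+1²) = √14642 ≈ 121, ∠ = arctan(1/121) ≈ 0.47°
pole (s+2000): 2000 + j1 → |·| = √(2000²+1²) = √4000001 ≈ 2000, ∠ = arctan(1/2000) ≈ 0.03°
|H| = 100 · 4.1231 / 2.42e+05 ≈ 0.0017038
Gain = 20 log₁₀(0.0017038) ≈ -55.37 dB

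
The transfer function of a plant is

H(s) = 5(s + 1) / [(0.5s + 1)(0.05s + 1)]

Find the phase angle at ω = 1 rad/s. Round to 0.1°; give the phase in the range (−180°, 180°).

At ω = 1 rad/s:
zero (1 + j1·1) = 1 + j1 → |·| ≈ 1.4142, ∠ ≈ 45.00°
pole (1 + j1·0.5) = 1 + j0.5 → |·| ≈ 1.118, ∠ ≈ 26.57°
pole (1 + j1·0.05) = 1 + j0.05 → |·| ≈ 1.0012, ∠ ≈ 2.86°
∠H = (45.00°) − (26.57° + 2.86°) = 15.57°

15.6°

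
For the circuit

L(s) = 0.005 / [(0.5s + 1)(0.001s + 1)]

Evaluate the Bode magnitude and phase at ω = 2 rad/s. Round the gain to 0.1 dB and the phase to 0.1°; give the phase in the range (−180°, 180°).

At ω = 2 rad/s:
pole (1 + j2·0.5) = 1 + j1 → |·| ≈ 1.4142, ∠ ≈ 45.00°
pole (1 + j2·0.001) = 1 + j0.002 → |·| ≈ 1, ∠ ≈ 0.11°
|L| = 0.005 · 1 / (1.4142 · 1) ≈ 0.0035356
Gain = 20 log₁₀(0.0035356) ≈ -49.03 dB
∠L = (0°) − (45.00° + 0.11°) = -45.11°

-49.0 dB, -45.1°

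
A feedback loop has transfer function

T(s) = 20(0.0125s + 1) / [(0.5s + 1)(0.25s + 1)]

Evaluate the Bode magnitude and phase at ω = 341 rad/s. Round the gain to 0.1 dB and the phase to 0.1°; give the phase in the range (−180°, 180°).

-44.4 dB, -102.2°

At ω = 341 rad/s:
zero (1 + j341·0.0125) = 1 + j4.2625 → |·| ≈ 4.3782, ∠ ≈ 76.80°
pole (1 + j341·0.5) = 1 + j170.5 → |·| ≈ 170.5, ∠ ≈ 89.66°
pole (1 + j341·0.25) = 1 + j85.25 → |·| ≈ 85.256, ∠ ≈ 89.33°
|T| = 20 · 4.3782 / (170.5 · 85.256) ≈ 0.0060239
Gain = 20 log₁₀(0.0060239) ≈ -44.40 dB
∠T = (76.80°) − (89.66° + 89.33°) = -102.19°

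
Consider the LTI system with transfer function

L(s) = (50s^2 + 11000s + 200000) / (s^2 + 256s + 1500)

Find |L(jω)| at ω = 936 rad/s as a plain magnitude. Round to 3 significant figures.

Substitute s = j936:
Numerator: 50(j936)^2 + 11000(j936) + 200000 = -43604800 + j10296000
Denominator: (j936)^2 + 256(j936) + 1500 = -874596 + j239616
|N| = √(43604800² + 10296000²) ≈ 4.4804e+07, ∠N ≈ 166.71°
|D| = √(874596² + 239616²) ≈ 9.0683e+05, ∠D ≈ 164.68°
|L| = 4.4804e+07 / 9.0683e+05 ≈ 49.407

49.4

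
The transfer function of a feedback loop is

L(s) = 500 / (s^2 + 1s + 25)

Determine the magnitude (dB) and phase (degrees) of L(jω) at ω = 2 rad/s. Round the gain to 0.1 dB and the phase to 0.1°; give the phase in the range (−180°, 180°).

At s = jω = j2:
quadratic: (j2)² + 1·j2 + 25 = 21 + j2 → |·| ≈ 21.095, ∠ ≈ 5.44°
|L| = 500 / 21.095 ≈ 23.702
Gain = 20 log₁₀(23.702) ≈ 27.50 dB
∠L = 0.00° − 5.44° = -5.44°

27.5 dB, -5.4°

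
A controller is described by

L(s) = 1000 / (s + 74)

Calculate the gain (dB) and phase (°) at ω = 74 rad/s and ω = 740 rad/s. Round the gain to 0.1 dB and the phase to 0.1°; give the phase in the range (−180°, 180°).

Substitute s = j74:
Numerator: 1000 = 1000 + j0
Denominator: (j74) + 74 = 74 + j74
|N| = √(1000² + 0²) ≈ 1000, ∠N ≈ 0.00°
|D| = √(74² + 74²) ≈ 104.65, ∠D ≈ 45.00°
|L| = 1000 / 104.65 ≈ 9.5557
Gain = 20 log₁₀(9.5557) ≈ 19.61 dB
∠L = 0.00° − 45.00° = -45.00°

Substitute s = j740:
Numerator: 1000 = 1000 + j0
Denominator: (j740) + 74 = 74 + j740
|N| = √(1000² + 0²) ≈ 1000, ∠N ≈ 0.00°
|D| = √(74² + 740²) ≈ 743.69, ∠D ≈ 84.29°
|L| = 1000 / 743.69 ≈ 1.3446
Gain = 20 log₁₀(1.3446) ≈ 2.57 dB
∠L = 0.00° − 84.29° = -84.29°

ω = 74: 19.6 dB, -45.0°; ω = 740: 2.6 dB, -84.3°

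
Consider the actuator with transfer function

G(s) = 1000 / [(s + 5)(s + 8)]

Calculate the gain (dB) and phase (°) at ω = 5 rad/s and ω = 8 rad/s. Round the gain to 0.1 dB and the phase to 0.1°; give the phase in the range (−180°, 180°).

At s = jω = j5:
pole (s+5): 5 + j5 → |·| = √(5²+5²) = √50 ≈ 7.0711, ∠ = arctan(5/5) ≈ 45.00°
pole (s+8): 8 + j5 → |·| = √(8²+5²) = √89 ≈ 9.434, ∠ = arctan(5/8) ≈ 32.01°
|G| = 1000 / 66.709 ≈ 14.99
Gain = 20 log₁₀(14.99) ≈ 23.52 dB
∠G = 0.00° − 77.01° = -77.01°

At s = jω = j8:
pole (s+5): 5 + j8 → |·| = √(5²+8²) = √89 ≈ 9.434, ∠ = arctan(8/5) ≈ 57.99°
pole (s+8): 8 + j8 → |·| = √(8²+8²) = √128 ≈ 11.314, ∠ = arctan(8/8) ≈ 45.00°
|G| = 1000 / 106.74 ≈ 9.3686
Gain = 20 log₁₀(9.3686) ≈ 19.43 dB
∠G = 0.00° − 102.99° = -102.99°

ω = 5: 23.5 dB, -77.0°; ω = 8: 19.4 dB, -103.0°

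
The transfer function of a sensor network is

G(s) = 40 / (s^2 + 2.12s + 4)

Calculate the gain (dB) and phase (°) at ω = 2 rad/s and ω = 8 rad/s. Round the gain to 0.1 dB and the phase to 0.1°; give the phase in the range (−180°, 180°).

At s = jω = j2:
quadratic: (j2)² + 2.12·j2 + 4 = 0 + j4.24 → |·| ≈ 4.24, ∠ ≈ 90.00°
|G| = 40 / 4.24 ≈ 9.434
Gain = 20 log₁₀(9.434) ≈ 19.49 dB
∠G = 0.00° − 90.00° = -90.00°

At s = jω = j8:
quadratic: (j8)² + 2.12·j8 + 4 = -60 + j16.96 → |·| ≈ 62.351, ∠ ≈ 164.22°
|G| = 40 / 62.351 ≈ 0.64153
Gain = 20 log₁₀(0.64153) ≈ -3.86 dB
∠G = 0.00° − 164.22° = -164.22°

ω = 2: 19.5 dB, -90.0°; ω = 8: -3.9 dB, -164.2°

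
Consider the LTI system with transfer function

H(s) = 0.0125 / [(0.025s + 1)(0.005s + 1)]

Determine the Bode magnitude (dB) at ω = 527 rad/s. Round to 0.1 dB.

-69.5 dB

At ω = 527 rad/s:
pole (1 + j527·0.025) = 1 + j13.175 → |·| ≈ 13.213, ∠ ≈ 85.66°
pole (1 + j527·0.005) = 1 + j2.635 → |·| ≈ 2.8184, ∠ ≈ 69.22°
|H| = 0.0125 · 1 / (13.213 · 2.8184) ≈ 0.00033566
Gain = 20 log₁₀(0.00033566) ≈ -69.48 dB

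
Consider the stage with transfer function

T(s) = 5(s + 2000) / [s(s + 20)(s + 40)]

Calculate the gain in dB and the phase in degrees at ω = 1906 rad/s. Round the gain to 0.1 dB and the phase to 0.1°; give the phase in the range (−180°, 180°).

At s = jω = j1906:
zero (s+2000): 2000 + j1906 → |·| = √(2000²+1906²) = √7632836 ≈ 2762.8, ∠ = arctan(1906/2000) ≈ 43.62°
pole (s+20): 20 + j1906 → |·| = √(20²+1906²) = √3633236 ≈ 1906.1, ∠ = arctan(1906/20) ≈ 89.40°
pole (s+40): 40 + j1906 → |·| = √(40²+1906²) = √3634436 ≈ 1906.4, ∠ = arctan(1906/40) ≈ 88.80°
pole at origin: |s| = 1906, ∠ = 90.00° (in denominator)
|T| = 5 · 2762.8 / 6.926e+09 ≈ 1.9945e-06
Gain = 20 log₁₀(1.9945e-06) ≈ -114.00 dB
∠T = 43.62° − 268.20° = -224.58° ≡ 135.42° (principal value)

-114.0 dB, 135.4°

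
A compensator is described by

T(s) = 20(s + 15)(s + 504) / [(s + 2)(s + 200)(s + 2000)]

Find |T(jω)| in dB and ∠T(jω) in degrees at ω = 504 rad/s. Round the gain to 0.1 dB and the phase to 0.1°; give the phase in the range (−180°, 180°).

-37.9 dB, -39.0°

At s = jω = j504:
zero (s+15): 15 + j504 → |·| = √(15²+504²) = √254241 ≈ 504.22, ∠ = arctan(504/15) ≈ 88.30°
zero (s+504): 504 + j504 → |·| = √(504²+504²) = √508032 ≈ 712.76, ∠ = arctan(504/504) ≈ 45.00°
pole (s+2): 2 + j504 → |·| = √(2²+504²) = √254020 ≈ 504, ∠ = arctan(504/2) ≈ 89.77°
pole (s+200): 200 + j504 → |·| = √(200²+504²) = √294016 ≈ 542.23, ∠ = arctan(504/200) ≈ 68.36°
pole (s+2000): 2000 + j504 → |·| = √(2000²+504²) = √4254016 ≈ 2062.5, ∠ = arctan(504/2000) ≈ 14.14°
|T| = 20 · 3.5939e+05 / 5.6365e+08 ≈ 0.012752
Gain = 20 log₁₀(0.012752) ≈ -37.89 dB
∠T = 133.30° − 172.27° = -38.97°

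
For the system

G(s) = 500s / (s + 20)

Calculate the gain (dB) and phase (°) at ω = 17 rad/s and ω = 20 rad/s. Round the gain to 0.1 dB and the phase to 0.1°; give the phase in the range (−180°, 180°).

ω = 17: 50.2 dB, 49.6°; ω = 20: 51.0 dB, 45.0°

At s = jω = j17:
zero at origin: s = j17 → |·| = 17, ∠ = 90.00°
pole (s+20): 20 + j17 → |·| = √(20²+17²) = √689 ≈ 26.249, ∠ = arctan(17/20) ≈ 40.36°
|G| = 500 · 17 / 26.249 ≈ 323.82
Gain = 20 log₁₀(323.82) ≈ 50.21 dB
∠G = 90.00° − 40.36° = 49.64°

At s = jω = j20:
zero at origin: s = j20 → |·| = 20, ∠ = 90.00°
pole (s+20): 20 + j20 → |·| = √(20²+20²) = √800 ≈ 28.284, ∠ = arctan(20/20) ≈ 45.00°
|G| = 500 · 20 / 28.284 ≈ 353.56
Gain = 20 log₁₀(353.56) ≈ 50.97 dB
∠G = 90.00° − 45.00° = 45.00°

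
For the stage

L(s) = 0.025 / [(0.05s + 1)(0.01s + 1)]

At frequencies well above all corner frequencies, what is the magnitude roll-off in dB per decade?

Each pole contributes −20 dB/decade at high frequency; each zero contributes +20 dB/decade.
Net: 0 zero(s) − 2 pole(s) → -40 dB/decade.

-40 dB/decade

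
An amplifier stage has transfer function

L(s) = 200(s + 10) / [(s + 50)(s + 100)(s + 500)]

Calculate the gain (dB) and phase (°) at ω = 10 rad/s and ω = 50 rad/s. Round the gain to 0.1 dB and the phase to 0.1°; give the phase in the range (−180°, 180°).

ω = 10: -59.1 dB, 26.8°; ω = 50: -51.8 dB, 1.4°

At s = jω = j10:
zero (s+10): 10 + j10 → |·| = √(10²+10²) = √200 ≈ 14.142, ∠ = arctan(10/10) ≈ 45.00°
pole (s+50): 50 + j10 → |·| = √(50²+10²) = √2600 ≈ 50.99, ∠ = arctan(10/50) ≈ 11.31°
pole (s+100): 100 + j10 → |·| = √(100²+10²) = √10100 ≈ 100.5, ∠ = arctan(10/100) ≈ 5.71°
pole (s+500): 500 + j10 → |·| = √(500²+10²) = √250100 ≈ 500.1, ∠ = arctan(10/500) ≈ 1.15°
|L| = 200 · 14.142 / 2.5628e+06 ≈ 0.0011036
Gain = 20 log₁₀(0.0011036) ≈ -59.14 dB
∠L = 45.00° − 18.17° = 26.83°

At s = jω = j50:
zero (s+10): 10 + j50 → |·| = √(10²+50²) = √2600 ≈ 50.99, ∠ = arctan(50/10) ≈ 78.69°
pole (s+50): 50 + j50 → |·| = √(50²+50²) = √5000 ≈ 70.711, ∠ = arctan(50/50) ≈ 45.00°
pole (s+100): 100 + j50 → |·| = √(100²+50²) = √12500 ≈ 111.8, ∠ = arctan(50/100) ≈ 26.57°
pole (s+500): 500 + j50 → |·| = √(500²+50²) = √252500 ≈ 502.49, ∠ = arctan(50/500) ≈ 5.71°
|L| = 200 · 50.99 / 3.9724e+06 ≈ 0.0025672
Gain = 20 log₁₀(0.0025672) ≈ -51.81 dB
∠L = 78.69° − 77.28° = 1.41°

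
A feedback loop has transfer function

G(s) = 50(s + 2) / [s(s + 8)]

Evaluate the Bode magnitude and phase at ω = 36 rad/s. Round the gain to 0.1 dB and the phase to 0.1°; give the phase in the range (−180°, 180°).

At s = jω = j36:
zero (s+2): 2 + j36 → |·| = √(2²+36²) = √1300 ≈ 36.056, ∠ = arctan(36/2) ≈ 86.82°
pole (s+8): 8 + j36 → |·| = √(8²+36²) = √1360 ≈ 36.878, ∠ = arctan(36/8) ≈ 77.47°
pole at origin: |s| = 36, ∠ = 90.00° (in denominator)
|G| = 50 · 36.056 / 1327.6 ≈ 1.3579
Gain = 20 log₁₀(1.3579) ≈ 2.66 dB
∠G = 86.82° − 167.47° = -80.65°

2.7 dB, -80.7°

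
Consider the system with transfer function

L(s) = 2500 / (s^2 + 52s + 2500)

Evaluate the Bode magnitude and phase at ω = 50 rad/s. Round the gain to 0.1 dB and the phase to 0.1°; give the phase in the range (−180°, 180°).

-0.3 dB, -90.0°

At s = jω = j50:
quadratic: (j50)² + 52·j50 + 2500 = 0 + j2600 → |·| ≈ 2600, ∠ ≈ 90.00°
|L| = 2500 / 2600 ≈ 0.96154
Gain = 20 log₁₀(0.96154) ≈ -0.34 dB
∠L = 0.00° − 90.00° = -90.00°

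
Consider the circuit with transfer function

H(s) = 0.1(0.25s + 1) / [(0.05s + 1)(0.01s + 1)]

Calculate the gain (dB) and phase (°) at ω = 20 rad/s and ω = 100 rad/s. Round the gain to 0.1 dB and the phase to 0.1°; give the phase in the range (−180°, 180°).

ω = 20: -9.0 dB, 22.4°; ω = 100: -9.2 dB, -36.0°

At ω = 20 rad/s:
zero (1 + j20·0.25) = 1 + j5 → |·| ≈ 5.099, ∠ ≈ 78.69°
pole (1 + j20·0.05) = 1 + j1 → |·| ≈ 1.4142, ∠ ≈ 45.00°
pole (1 + j20·0.01) = 1 + j0.2 → |·| ≈ 1.0198, ∠ ≈ 11.31°
|H| = 0.1 · 5.099 / (1.4142 · 1.0198) ≈ 0.35356
Gain = 20 log₁₀(0.35356) ≈ -9.03 dB
∠H = (78.69°) − (45.00° + 11.31°) = 22.38°

At ω = 100 rad/s:
zero (1 + j100·0.25) = 1 + j25 → |·| ≈ 25.02, ∠ ≈ 87.71°
pole (1 + j100·0.05) = 1 + j5 → |·| ≈ 5.099, ∠ ≈ 78.69°
pole (1 + j100·0.01) = 1 + j1 → |·| ≈ 1.4142, ∠ ≈ 45.00°
|H| = 0.1 · 25.02 / (5.099 · 1.4142) ≈ 0.34697
Gain = 20 log₁₀(0.34697) ≈ -9.19 dB
∠H = (87.71°) − (78.69° + 45.00°) = -35.98°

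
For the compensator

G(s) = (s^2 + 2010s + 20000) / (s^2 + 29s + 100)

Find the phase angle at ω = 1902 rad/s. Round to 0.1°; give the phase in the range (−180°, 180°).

-45.9°

Substitute s = j1902:
Numerator: (j1902)^2 + 2010(j1902) + 20000 = -3597604 + j3823020
Denominator: (j1902)^2 + 29(j1902) + 100 = -3617504 + j55158
|N| = √(3597604² + 3823020²) ≈ 5.2496e+06, ∠N ≈ 133.26°
|D| = √(3617504² + 55158²) ≈ 3.6179e+06, ∠D ≈ 179.13°
∠G = 133.26° − 179.13° = -45.87°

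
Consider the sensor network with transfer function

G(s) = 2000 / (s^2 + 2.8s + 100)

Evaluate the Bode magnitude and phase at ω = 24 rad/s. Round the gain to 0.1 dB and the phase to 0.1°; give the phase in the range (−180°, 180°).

At s = jω = j24:
quadratic: (j24)² + 2.8·j24 + 100 = -476 + j67.2 → |·| ≈ 480.72, ∠ ≈ 171.96°
|G| = 2000 / 480.72 ≈ 4.1604
Gain = 20 log₁₀(4.1604) ≈ 12.38 dB
∠G = 0.00° − 171.96° = -171.96°

12.4 dB, -172.0°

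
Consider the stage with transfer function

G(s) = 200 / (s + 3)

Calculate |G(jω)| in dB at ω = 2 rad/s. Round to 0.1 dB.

Substitute s = j2:
Numerator: 200 = 200 + j0
Denominator: (j2) + 3 = 3 + j2
|N| = √(200² + 0²) ≈ 200, ∠N ≈ 0.00°
|D| = √(3² + 2²) ≈ 3.6056, ∠D ≈ 33.69°
|G| = 200 / 3.6056 ≈ 55.469
Gain = 20 log₁₀(55.469) ≈ 34.88 dB

34.9 dB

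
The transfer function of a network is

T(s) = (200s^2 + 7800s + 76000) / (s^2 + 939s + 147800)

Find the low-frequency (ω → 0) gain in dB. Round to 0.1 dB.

-5.8 dB

T(0) = 76000 / 147800 ≈ 0.51421
20 log₁₀(0.51421) ≈ -5.78 dB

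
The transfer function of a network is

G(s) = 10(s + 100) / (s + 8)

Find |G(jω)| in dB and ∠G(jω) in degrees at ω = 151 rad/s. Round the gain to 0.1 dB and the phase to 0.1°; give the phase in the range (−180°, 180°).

At s = jω = j151:
zero (s+100): 100 + j151 → |·| = √(100²+151²) = √32801 ≈ 181.11, ∠ = arctan(151/100) ≈ 56.49°
pole (s+8): 8 + j151 → |·| = √(8²+151²) = √22865 ≈ 151.21, ∠ = arctan(151/8) ≈ 86.97°
|G| = 10 · 181.11 / 151.21 ≈ 11.977
Gain = 20 log₁₀(11.977) ≈ 21.57 dB
∠G = 56.49° − 86.97° = -30.48°

21.6 dB, -30.5°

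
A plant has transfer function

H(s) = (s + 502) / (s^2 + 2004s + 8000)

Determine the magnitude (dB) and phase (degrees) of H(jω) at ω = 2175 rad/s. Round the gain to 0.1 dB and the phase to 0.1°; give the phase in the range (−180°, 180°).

-69.2 dB, -60.3°

Substitute s = j2175:
Numerator: (j2175) + 502 = 502 + j2175
Denominator: (j2175)^2 + 2004(j2175) + 8000 = -4722625 + j4358700
|N| = √(502² + 2175²) ≈ 2232.2, ∠N ≈ 77.00°
|D| = √(4722625² + 4358700²) ≈ 6.4266e+06, ∠D ≈ 137.29°
|H| = 2232.2 / 6.4266e+06 ≈ 0.00034734
Gain = 20 log₁₀(0.00034734) ≈ -69.18 dB
∠H = 77.00° − 137.29° = -60.29°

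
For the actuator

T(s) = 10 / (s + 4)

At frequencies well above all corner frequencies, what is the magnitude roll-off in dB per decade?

Each pole contributes −20 dB/decade at high frequency; each zero contributes +20 dB/decade.
Net: 0 zero(s) − 1 pole(s) → -20 dB/decade.

-20 dB/decade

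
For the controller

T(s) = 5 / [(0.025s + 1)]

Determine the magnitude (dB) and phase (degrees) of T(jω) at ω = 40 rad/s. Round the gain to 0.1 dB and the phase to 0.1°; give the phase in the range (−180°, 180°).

11.0 dB, -45.0°

At ω = 40 rad/s:
pole (1 + j40·0.025) = 1 + j1 → |·| ≈ 1.4142, ∠ ≈ 45.00°
|T| = 5 · 1 / (1.4142) ≈ 3.5356
Gain = 20 log₁₀(3.5356) ≈ 10.97 dB
∠T = (0°) − (45.00°) = -45.00°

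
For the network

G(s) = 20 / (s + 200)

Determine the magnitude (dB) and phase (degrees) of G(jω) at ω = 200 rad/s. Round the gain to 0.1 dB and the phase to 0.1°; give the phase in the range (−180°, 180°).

-23.0 dB, -45.0°

Substitute s = j200:
Numerator: 20 = 20 + j0
Denominator: (j200) + 200 = 200 + j200
|N| = √(20² + 0²) ≈ 20, ∠N ≈ 0.00°
|D| = √(200² + 200²) ≈ 282.84, ∠D ≈ 45.00°
|G| = 20 / 282.84 ≈ 0.070711
Gain = 20 log₁₀(0.070711) ≈ -23.01 dB
∠G = 0.00° − 45.00° = -45.00°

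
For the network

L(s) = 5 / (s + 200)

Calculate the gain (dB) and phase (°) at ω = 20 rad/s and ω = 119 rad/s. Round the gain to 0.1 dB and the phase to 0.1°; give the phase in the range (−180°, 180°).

Substitute s = j20:
Numerator: 5 = 5 + j0
Denominator: (j20) + 200 = 200 + j20
|N| = √(5² + 0²) ≈ 5, ∠N ≈ 0.00°
|D| = √(200² + 20²) ≈ 201, ∠D ≈ 5.71°
|L| = 5 / 201 ≈ 0.024876
Gain = 20 log₁₀(0.024876) ≈ -32.08 dB
∠L = 0.00° − 5.71° = -5.71°

Substitute s = j119:
Numerator: 5 = 5 + j0
Denominator: (j119) + 200 = 200 + j119
|N| = √(5² + 0²) ≈ 5, ∠N ≈ 0.00°
|D| = √(200² + 119²) ≈ 232.73, ∠D ≈ 30.75°
|L| = 5 / 232.73 ≈ 0.021484
Gain = 20 log₁₀(0.021484) ≈ -33.36 dB
∠L = 0.00° − 30.75° = -30.75°

ω = 20: -32.1 dB, -5.7°; ω = 119: -33.4 dB, -30.8°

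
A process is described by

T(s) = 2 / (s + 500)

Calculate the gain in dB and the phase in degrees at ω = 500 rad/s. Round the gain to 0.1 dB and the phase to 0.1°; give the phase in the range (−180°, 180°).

Substitute s = j500:
Numerator: 2 = 2 + j0
Denominator: (j500) + 500 = 500 + j500
|N| = √(2² + 0²) ≈ 2, ∠N ≈ 0.00°
|D| = √(500² + 500²) ≈ 707.11, ∠D ≈ 45.00°
|T| = 2 / 707.11 ≈ 0.0028284
Gain = 20 log₁₀(0.0028284) ≈ -50.97 dB
∠T = 0.00° − 45.00° = -45.00°

-51.0 dB, -45.0°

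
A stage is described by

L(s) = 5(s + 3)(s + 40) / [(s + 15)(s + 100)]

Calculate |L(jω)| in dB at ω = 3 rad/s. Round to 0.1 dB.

At s = jω = j3:
zero (s+3): 3 + j3 → |·| = √(3²+3²) = √18 ≈ 4.2426, ∠ = arctan(3/3) ≈ 45.00°
zero (s+40): 40 + j3 → |·| = √(40²+3²) = √1609 ≈ 40.112, ∠ = arctan(3/40) ≈ 4.29°
pole (s+15): 15 + j3 → |·| = √(15²+3²) = √234 ≈ 15.297, ∠ = arctan(3/15) ≈ 11.31°
pole (s+100): 100 + j3 → |·| = √(100²+3²) = √10009 ≈ 100.04, ∠ = arctan(3/100) ≈ 1.72°
|L| = 5 · 170.18 / 1530.3 ≈ 0.55603
Gain = 20 log₁₀(0.55603) ≈ -5.10 dB

-5.1 dB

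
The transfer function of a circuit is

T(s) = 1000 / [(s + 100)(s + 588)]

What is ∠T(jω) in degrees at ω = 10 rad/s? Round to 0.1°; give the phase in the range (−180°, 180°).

-6.7°

At s = jω = j10:
pole (s+100): 100 + j10 → |·| = √(100²+10²) = √10100 ≈ 100.5, ∠ = arctan(10/100) ≈ 5.71°
pole (s+588): 588 + j10 → |·| = √(588²+10²) = √345844 ≈ 588.09, ∠ = arctan(10/588) ≈ 0.97°
∠T = 0.00° − 6.68° = -6.68°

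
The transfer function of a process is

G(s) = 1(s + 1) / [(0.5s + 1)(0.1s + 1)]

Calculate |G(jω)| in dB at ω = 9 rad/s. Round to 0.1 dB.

At ω = 9 rad/s:
zero (1 + j9·1) = 1 + j9 → |·| ≈ 9.0554, ∠ ≈ 83.66°
pole (1 + j9·0.5) = 1 + j4.5 → |·| ≈ 4.6098, ∠ ≈ 77.47°
pole (1 + j9·0.1) = 1 + j0.9 → |·| ≈ 1.3454, ∠ ≈ 41.99°
|G| = 1 · 9.0554 / (4.6098 · 1.3454) ≈ 1.4601
Gain = 20 log₁₀(1.4601) ≈ 3.29 dB

3.3 dB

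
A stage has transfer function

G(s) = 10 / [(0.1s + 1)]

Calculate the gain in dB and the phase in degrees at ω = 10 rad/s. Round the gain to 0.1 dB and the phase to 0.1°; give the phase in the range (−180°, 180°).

At ω = 10 rad/s:
pole (1 + j10·0.1) = 1 + j1 → |·| ≈ 1.4142, ∠ ≈ 45.00°
|G| = 10 · 1 / (1.4142) ≈ 7.0711
Gain = 20 log₁₀(7.0711) ≈ 16.99 dB
∠G = (0°) − (45.00°) = -45.00°

17.0 dB, -45.0°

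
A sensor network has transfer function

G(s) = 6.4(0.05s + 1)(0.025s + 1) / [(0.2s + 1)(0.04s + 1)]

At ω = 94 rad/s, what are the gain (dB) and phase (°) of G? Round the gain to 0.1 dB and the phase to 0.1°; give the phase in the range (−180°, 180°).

At ω = 94 rad/s:
zero (1 + j94·0.05) = 1 + j4.7 → |·| ≈ 4.8052, ∠ ≈ 77.99°
zero (1 + j94·0.025) = 1 + j2.35 → |·| ≈ 2.5539, ∠ ≈ 66.95°
pole (1 + j94·0.2) = 1 + j18.8 → |·| ≈ 18.827, ∠ ≈ 86.96°
pole (1 + j94·0.04) = 1 + j3.76 → |·| ≈ 3.8907, ∠ ≈ 75.11°
|G| = 6.4 · 4.8052 · 2.5539 / (18.827 · 3.8907) ≈ 1.0722
Gain = 20 log₁₀(1.0722) ≈ 0.61 dB
∠G = (77.99° + 66.95°) − (86.96° + 75.11°) = -17.13°

0.6 dB, -17.1°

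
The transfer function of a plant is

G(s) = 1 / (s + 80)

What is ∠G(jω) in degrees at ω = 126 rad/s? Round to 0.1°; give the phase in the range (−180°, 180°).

-57.6°

Substitute s = j126:
Numerator: 1 = 1 + j0
Denominator: (j126) + 80 = 80 + j126
|N| = √(1² + 0²) ≈ 1, ∠N ≈ 0.00°
|D| = √(80² + 126²) ≈ 149.25, ∠D ≈ 57.59°
∠G = 0.00° − 57.59° = -57.59°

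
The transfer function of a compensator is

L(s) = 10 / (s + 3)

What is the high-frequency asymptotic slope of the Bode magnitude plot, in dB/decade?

Each pole contributes −20 dB/decade at high frequency; each zero contributes +20 dB/decade.
Net: 0 zero(s) − 1 pole(s) → -20 dB/decade.

-20 dB/decade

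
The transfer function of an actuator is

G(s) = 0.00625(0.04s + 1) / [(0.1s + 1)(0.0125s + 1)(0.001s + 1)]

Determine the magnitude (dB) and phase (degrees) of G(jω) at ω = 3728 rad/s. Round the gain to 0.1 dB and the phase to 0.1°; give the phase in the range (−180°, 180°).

At ω = 3728 rad/s:
zero (1 + j3728·0.04) = 1 + j149.12 → |·| ≈ 149.12, ∠ ≈ 89.62°
pole (1 + j3728·0.1) = 1 + j372.8 → |·| ≈ 372.8, ∠ ≈ 89.85°
pole (1 + j3728·0.0125) = 1 + j46.6 → |·| ≈ 46.611, ∠ ≈ 88.77°
pole (1 + j3728·0.001) = 1 + j3.728 → |·| ≈ 3.8598, ∠ ≈ 74.98°
|G| = 0.00625 · 149.12 / (372.8 · 46.611 · 3.8598) ≈ 1.3896e-05
Gain = 20 log₁₀(1.3896e-05) ≈ -97.14 dB
∠G = (89.62°) − (89.85° + 88.77° + 74.98°) = -163.98°

-97.1 dB, -164.0°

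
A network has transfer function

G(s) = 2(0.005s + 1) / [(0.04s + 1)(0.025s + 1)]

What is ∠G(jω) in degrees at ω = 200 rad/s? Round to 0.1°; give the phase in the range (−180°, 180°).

At ω = 200 rad/s:
zero (1 + j200·0.005) = 1 + j1 → |·| ≈ 1.4142, ∠ ≈ 45.00°
pole (1 + j200·0.04) = 1 + j8 → |·| ≈ 8.0623, ∠ ≈ 82.87°
pole (1 + j200·0.025) = 1 + j5 → |·| ≈ 5.099, ∠ ≈ 78.69°
∠G = (45.00°) − (82.87° + 78.69°) = -116.56°

-116.6°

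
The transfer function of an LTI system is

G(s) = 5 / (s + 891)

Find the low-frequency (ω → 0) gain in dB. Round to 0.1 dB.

G(0) = 5 / 891 ≈ 0.0056117
20 log₁₀(0.0056117) ≈ -45.02 dB

-45.0 dB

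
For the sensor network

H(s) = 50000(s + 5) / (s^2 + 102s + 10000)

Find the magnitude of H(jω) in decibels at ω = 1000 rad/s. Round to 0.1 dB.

At s = jω = j1000:
zero (s+5): 5 + j1000 → |·| = √(5²+1000²) = √1000025 ≈ 1000, ∠ = arctan(1000/5) ≈ 89.71°
quadratic: (j1000)² + 102·j1000 + 10000 = -990000 + j102000 → |·| ≈ 9.9524e+05, ∠ ≈ 174.12°
|H| = 50000 · 1000 / 9.9524e+05 ≈ 50.239
Gain = 20 log₁₀(50.239) ≈ 34.02 dB

34.0 dB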